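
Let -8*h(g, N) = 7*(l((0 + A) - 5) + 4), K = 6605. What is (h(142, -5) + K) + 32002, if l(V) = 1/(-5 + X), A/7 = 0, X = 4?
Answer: 308835/8 ≈ 38604.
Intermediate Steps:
A = 0 (A = 7*0 = 0)
l(V) = -1 (l(V) = 1/(-5 + 4) = 1/(-1) = -1)
h(g, N) = -21/8 (h(g, N) = -7*(-1 + 4)/8 = -7*3/8 = -1/8*21 = -21/8)
(h(142, -5) + K) + 32002 = (-21/8 + 6605) + 32002 = 52819/8 + 32002 = 308835/8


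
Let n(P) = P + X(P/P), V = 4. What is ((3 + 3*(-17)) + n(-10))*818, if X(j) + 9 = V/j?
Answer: -51534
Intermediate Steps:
X(j) = -9 + 4/j
n(P) = -5 + P (n(P) = P + (-9 + 4/((P/P))) = P + (-9 + 4/1) = P + (-9 + 4*1) = P + (-9 + 4) = P - 5 = -5 + P)
((3 + 3*(-17)) + n(-10))*818 = ((3 + 3*(-17)) + (-5 - 10))*818 = ((3 - 51) - 15)*818 = (-48 - 15)*818 = -63*818 = -51534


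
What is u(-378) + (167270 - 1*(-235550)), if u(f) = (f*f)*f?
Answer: -53607332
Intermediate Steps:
u(f) = f³ (u(f) = f²*f = f³)
u(-378) + (167270 - 1*(-235550)) = (-378)³ + (167270 - 1*(-235550)) = -54010152 + (167270 + 235550) = -54010152 + 402820 = -53607332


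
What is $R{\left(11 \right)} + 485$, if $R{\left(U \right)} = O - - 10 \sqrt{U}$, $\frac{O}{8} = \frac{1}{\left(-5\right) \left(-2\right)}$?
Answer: $\frac{2429}{5} + 10 \sqrt{11} \approx 518.97$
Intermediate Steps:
$O = \frac{4}{5}$ ($O = \frac{8}{\left(-5\right) \left(-2\right)} = \frac{8}{10} = 8 \cdot \frac{1}{10} = \frac{4}{5} \approx 0.8$)
$R{\left(U \right)} = \frac{4}{5} + 10 \sqrt{U}$ ($R{\left(U \right)} = \frac{4}{5} - - 10 \sqrt{U} = \frac{4}{5} + 10 \sqrt{U}$)
$R{\left(11 \right)} + 485 = \left(\frac{4}{5} + 10 \sqrt{11}\right) + 485 = \frac{2429}{5} + 10 \sqrt{11}$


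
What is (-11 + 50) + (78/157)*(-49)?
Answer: 2301/157 ≈ 14.656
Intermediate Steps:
(-11 + 50) + (78/157)*(-49) = 39 + (78*(1/157))*(-49) = 39 + (78/157)*(-49) = 39 - 3822/157 = 2301/157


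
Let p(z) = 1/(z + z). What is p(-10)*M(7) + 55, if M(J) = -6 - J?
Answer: 1113/20 ≈ 55.650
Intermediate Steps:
p(z) = 1/(2*z)
p(-10)*M(7) + 55 = ((½)/(-10))*(-6 - 1*7) + 55 = ((½)*(-⅒))*(-6 - 7) + 55 = -1/20*(-13) + 55 = 13/20 + 55 = 1113/20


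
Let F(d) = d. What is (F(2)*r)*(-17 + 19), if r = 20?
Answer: 80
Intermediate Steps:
(F(2)*r)*(-17 + 19) = (2*20)*(-17 + 19) = 40*2 = 80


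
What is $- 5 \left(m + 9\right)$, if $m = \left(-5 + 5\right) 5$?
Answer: $-45$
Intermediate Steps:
$m = 0$ ($m = 0 \cdot 5 = 0$)
$- 5 \left(m + 9\right) = - 5 \left(0 + 9\right) = \left(-5\right) 9 = -45$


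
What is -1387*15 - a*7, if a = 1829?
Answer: -33608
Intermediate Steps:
-1387*15 - a*7 = -1387*15 - 1829*7 = -20805 - 1*12803 = -20805 - 12803 = -33608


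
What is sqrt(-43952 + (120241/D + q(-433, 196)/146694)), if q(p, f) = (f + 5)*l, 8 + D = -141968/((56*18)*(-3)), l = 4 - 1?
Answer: I*sqrt(18319193590109820986)/21172834 ≈ 202.15*I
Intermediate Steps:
l = 3
D = 7361/189 (D = -8 - 141968/((56*18)*(-3)) = -8 - 141968/(1008*(-3)) = -8 - 141968/(-3024) = -8 - 141968*(-1/3024) = -8 + 8873/189 = 7361/189 ≈ 38.947)
q(p, f) = 15 + 3*f (q(p, f) = (f + 5)*3 = (5 + f)*3 = 15 + 3*f)
sqrt(-43952 + (120241/D + q(-433, 196)/146694)) = sqrt(-43952 + (120241/(7361/189) + (15 + 3*196)/146694)) = sqrt(-43952 + (120241*(189/7361) + (15 + 588)*(1/146694))) = sqrt(-43952 + (1336797/433 + 603*(1/146694))) = sqrt(-43952 + (1336797/433 + 201/48898)) = sqrt(-43952 + 65366786739/21172834) = sqrt(-865221613229/21172834) = I*sqrt(18319193590109820986)/21172834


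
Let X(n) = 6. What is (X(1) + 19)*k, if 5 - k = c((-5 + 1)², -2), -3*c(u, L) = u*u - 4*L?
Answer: 2325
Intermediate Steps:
c(u, L) = -u²/3 + 4*L/3 (c(u, L) = -(u*u - 4*L)/3 = -(u² - 4*L)/3 = -u²/3 + 4*L/3)
k = 93 (k = 5 - (-(-5 + 1)⁴/3 + (4/3)*(-2)) = 5 - (-((-4)²)²/3 - 8/3) = 5 - (-⅓*16² - 8/3) = 5 - (-⅓*256 - 8/3) = 5 - (-256/3 - 8/3) = 5 - 1*(-88) = 5 + 88 = 93)
(X(1) + 19)*k = (6 + 19)*93 = 25*93 = 2325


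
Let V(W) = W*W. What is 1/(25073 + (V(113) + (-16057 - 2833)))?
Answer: 1/18952 ≈ 5.2765e-5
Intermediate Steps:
V(W) = W²
1/(25073 + (V(113) + (-16057 - 2833))) = 1/(25073 + (113² + (-16057 - 2833))) = 1/(25073 + (12769 - 18890)) = 1/(25073 - 6121) = 1/18952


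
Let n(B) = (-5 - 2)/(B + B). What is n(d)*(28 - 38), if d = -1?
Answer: -35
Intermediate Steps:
n(B) = -7/(2*B) (n(B) = -7*1/(2*B) = -7/(2*B))
n(d)*(28 - 38) = (-7/2/(-1))*(28 - 38) = -7/2*(-1)*(-10) = (7/2)*(-10) = -35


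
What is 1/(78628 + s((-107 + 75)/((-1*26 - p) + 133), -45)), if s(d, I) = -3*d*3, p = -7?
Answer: 19/1493980 ≈ 1.2718e-5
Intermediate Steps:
s(d, I) = -9*d
1/(78628 + s((-107 + 75)/((-1*26 - p) + 133), -45)) = 1/(78628 - 9*(-107 + 75)/((-1*26 - 1*(-7)) + 133)) = 1/(78628 - (-288)/((-26 + 7) + 133)) = 1/(78628 - (-288)/(-19 + 133)) = 1/(78628 - (-288)/114) = 1/(78628 - 9*(-16/57)) = 1/(78628 + 48/19) = 1/(1493980/19) = 19/1493980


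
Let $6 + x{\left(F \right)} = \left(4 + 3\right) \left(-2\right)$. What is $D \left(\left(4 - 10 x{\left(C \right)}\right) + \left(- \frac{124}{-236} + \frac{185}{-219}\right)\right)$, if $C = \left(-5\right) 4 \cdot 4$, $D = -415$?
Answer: $- \frac{1092179570}{12921} \approx -84528.0$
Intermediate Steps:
$C = -80$ ($C = \left(-20\right) 4 = -80$)
$x{\left(F \right)} = -20$ ($x{\left(F \right)} = -6 + \left(4 + 3\right) \left(-2\right) = -6 + 7 \left(-2\right) = -6 - 14 = -20$)
$D \left(\left(4 - 10 x{\left(C \right)}\right) + \left(- \frac{124}{-236} + \frac{185}{-219}\right)\right) = - 415 \left(\left(4 - -200\right) + \left(- \frac{124}{-236} + \frac{185}{-219}\right)\right) = - 415 \left(\left(4 + 200\right) + \left(\left(-124\right) \left(- \frac{1}{236}\right) + 185 \left(- \frac{1}{219}\right)\right)\right) = - 415 \left(204 + \left(\frac{31}{59} - \frac{185}{219}\right)\right) = - 415 \left(204 - \frac{4126}{12921}\right) = \left(-415\right) \frac{2631758}{12921} = - \frac{1092179570}{12921}$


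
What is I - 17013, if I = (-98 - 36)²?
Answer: 943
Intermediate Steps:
I = 17956 (I = (-134)² = 17956)
I - 17013 = 17956 - 17013 = 943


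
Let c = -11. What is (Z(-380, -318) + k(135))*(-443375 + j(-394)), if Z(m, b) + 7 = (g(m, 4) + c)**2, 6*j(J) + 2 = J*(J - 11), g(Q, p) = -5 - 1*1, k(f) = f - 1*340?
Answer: -96276257/3 ≈ -3.2092e+7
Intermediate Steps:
k(f) = -340 + f (k(f) = f - 340 = -340 + f)
g(Q, p) = -6 (g(Q, p) = -5 - 1 = -6)
j(J) = -1/3 + J*(-11 + J)/6 (j(J) = -1/3 + (J*(J - 11))/6 = -1/3 + (J*(-11 + J))/6 = -1/3 + J*(-11 + J)/6)
Z(m, b) = 282 (Z(m, b) = -7 + (-6 - 11)**2 = -7 + (-17)**2 = -7 + 289 = 282)
(Z(-380, -318) + k(135))*(-443375 + j(-394)) = (282 + (-340 + 135))*(-443375 + (-1/3 - 11/6*(-394) + (1/6)*(-394)**2)) = (282 - 205)*(-443375 + (-1/3 + 2167/3 + (1/6)*155236)) = 77*(-443375 + (-1/3 + 2167/3 + 77618/3)) = 77*(-443375 + 79784/3) = 77*(-1250341/3) = -96276257/3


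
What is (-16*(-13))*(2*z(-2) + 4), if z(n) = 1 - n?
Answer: 2080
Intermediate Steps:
(-16*(-13))*(2*z(-2) + 4) = (-16*(-13))*(2*(1 - 1*(-2)) + 4) = 208*(2*(1 + 2) + 4) = 208*(2*3 + 4) = 208*(6 + 4) = 208*10 = 2080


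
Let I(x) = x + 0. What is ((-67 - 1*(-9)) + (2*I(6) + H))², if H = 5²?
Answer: 441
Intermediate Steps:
I(x) = x
H = 25
((-67 - 1*(-9)) + (2*I(6) + H))² = ((-67 - 1*(-9)) + (2*6 + 25))² = ((-67 + 9) + (12 + 25))² = (-58 + 37)² = (-21)² = 441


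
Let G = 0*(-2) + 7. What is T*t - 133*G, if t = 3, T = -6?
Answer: -949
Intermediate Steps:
G = 7 (G = 0 + 7 = 7)
T*t - 133*G = -6*3 - 133*7 = -18 - 931 = -949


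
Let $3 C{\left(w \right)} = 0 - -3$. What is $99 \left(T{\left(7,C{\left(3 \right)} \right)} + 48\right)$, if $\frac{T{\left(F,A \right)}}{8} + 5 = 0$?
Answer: $792$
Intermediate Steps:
$C{\left(w \right)} = 1$ ($C{\left(w \right)} = \frac{0 - -3}{3} = \frac{0 + 3}{3} = \frac{1}{3} \cdot 3 = 1$)
$T{\left(F,A \right)} = -40$ ($T{\left(F,A \right)} = -40 + 8 \cdot 0 = -40 + 0 = -40$)
$99 \left(T{\left(7,C{\left(3 \right)} \right)} + 48\right) = 99 \left(-40 + 48\right) = 99 \cdot 8 = 792$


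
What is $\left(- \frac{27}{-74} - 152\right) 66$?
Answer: $- \frac{370293}{37} \approx -10008.0$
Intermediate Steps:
$\left(- \frac{27}{-74} - 152\right) 66 = \left(\left(-27\right) \left(- \frac{1}{74}\right) - 152\right) 66 = \left(\frac{27}{74} - 152\right) 66 = \left(- \frac{11221}{74}\right) 66 = - \frac{370293}{37}$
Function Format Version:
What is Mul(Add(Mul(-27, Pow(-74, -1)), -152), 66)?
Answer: Rational(-370293, 37) ≈ -10008.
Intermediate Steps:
Mul(Add(Mul(-27, Pow(-74, -1)), -152), 66) = Mul(Add(Mul(-27, Rational(-1, 74)), -152), 66) = Mul(Add(Rational(27, 74), -152), 66) = Mul(Rational(-11221, 74), 66) = Rational(-370293, 37)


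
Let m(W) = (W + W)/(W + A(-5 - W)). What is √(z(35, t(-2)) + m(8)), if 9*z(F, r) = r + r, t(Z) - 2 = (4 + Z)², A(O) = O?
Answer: 2*I*√105/15 ≈ 1.3663*I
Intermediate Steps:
t(Z) = 2 + (4 + Z)²
z(F, r) = 2*r/9 (z(F, r) = (r + r)/9 = (2*r)/9 = 2*r/9)
m(W) = -2*W/5 (m(W) = (W + W)/(W + (-5 - W)) = (2*W)/(-5) = (2*W)*(-⅕) = -2*W/5)
√(z(35, t(-2)) + m(8)) = √(2*(2 + (4 - 2)²)/9 - ⅖*8) = √(2*(2 + 2²)/9 - 16/5) = √(2*(2 + 4)/9 - 16/5) = √((2/9)*6 - 16/5) = √(4/3 - 16/5) = √(-28/15) = 2*I*√105/15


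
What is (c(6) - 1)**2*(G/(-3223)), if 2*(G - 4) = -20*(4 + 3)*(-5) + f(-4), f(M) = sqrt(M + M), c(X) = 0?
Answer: -354/3223 - I*sqrt(2)/3223 ≈ -0.10984 - 0.00043879*I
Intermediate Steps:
f(M) = sqrt(2)*sqrt(M) (f(M) = sqrt(2*M) = sqrt(2)*sqrt(M))
G = 354 + I*sqrt(2) (G = 4 + (-20*(4 + 3)*(-5) + sqrt(2)*sqrt(-4))/2 = 4 + (-140*(-5) + sqrt(2)*(2*I))/2 = 4 + (-20*(-35) + 2*I*sqrt(2))/2 = 4 + (700 + 2*I*sqrt(2))/2 = 4 + (350 + I*sqrt(2)) = 354 + I*sqrt(2) ≈ 354.0 + 1.4142*I)
(c(6) - 1)**2*(G/(-3223)) = (0 - 1)**2*((354 + I*sqrt(2))/(-3223)) = (-1)**2*((354 + I*sqrt(2))*(-1/3223)) = 1*(-354/3223 - I*sqrt(2)/3223) = -354/3223 - I*sqrt(2)/3223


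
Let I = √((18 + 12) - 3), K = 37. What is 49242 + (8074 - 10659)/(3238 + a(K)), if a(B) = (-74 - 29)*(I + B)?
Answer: 688010539/13962 - 266255*√3/13962 ≈ 49244.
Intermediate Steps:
I = 3*√3 (I = √(30 - 3) = √27 = 3*√3 ≈ 5.1962)
a(B) = -309*√3 - 103*B (a(B) = (-74 - 29)*(3*√3 + B) = -103*(B + 3*√3) = -309*√3 - 103*B)
49242 + (8074 - 10659)/(3238 + a(K)) = 49242 + (8074 - 10659)/(3238 + (-309*√3 - 103*37)) = 49242 - 2585/(3238 + (-309*√3 - 3811)) = 49242 - 2585/(3238 + (-3811 - 309*√3)) = 49242 - 2585/(-573 - 309*√3)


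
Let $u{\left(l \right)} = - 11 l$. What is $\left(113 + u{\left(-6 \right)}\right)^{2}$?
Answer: $32041$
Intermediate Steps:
$\left(113 + u{\left(-6 \right)}\right)^{2} = \left(113 - -66\right)^{2} = \left(113 + 66\right)^{2} = 179^{2} = 32041$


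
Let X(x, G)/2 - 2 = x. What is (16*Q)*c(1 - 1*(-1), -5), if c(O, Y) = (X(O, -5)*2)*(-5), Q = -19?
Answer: 24320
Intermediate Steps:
X(x, G) = 4 + 2*x
c(O, Y) = -40 - 20*O (c(O, Y) = ((4 + 2*O)*2)*(-5) = (8 + 4*O)*(-5) = -40 - 20*O)
(16*Q)*c(1 - 1*(-1), -5) = (16*(-19))*(-40 - 20*(1 - 1*(-1))) = -304*(-40 - 20*(1 + 1)) = -304*(-40 - 20*2) = -304*(-40 - 40) = -304*(-80) = 24320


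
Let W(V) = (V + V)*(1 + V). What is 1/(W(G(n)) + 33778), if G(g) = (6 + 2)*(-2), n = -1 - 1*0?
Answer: 1/34258 ≈ 2.9190e-5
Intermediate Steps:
n = -1 (n = -1 + 0 = -1)
G(g) = -16 (G(g) = 8*(-2) = -16)
W(V) = 2*V*(1 + V) (W(V) = (2*V)*(1 + V) = 2*V*(1 + V))
1/(W(G(n)) + 33778) = 1/(2*(-16)*(1 - 16) + 33778) = 1/(2*(-16)*(-15) + 33778) = 1/(480 + 33778) = 1/34258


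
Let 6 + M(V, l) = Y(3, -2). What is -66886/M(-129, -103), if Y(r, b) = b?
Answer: 33443/4 ≈ 8360.8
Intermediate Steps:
M(V, l) = -8 (M(V, l) = -6 - 2 = -8)
-66886/M(-129, -103) = -66886/(-8) = -66886*(-⅛) = 33443/4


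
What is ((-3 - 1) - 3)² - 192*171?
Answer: -32783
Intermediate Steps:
((-3 - 1) - 3)² - 192*171 = (-4 - 3)² - 32832 = (-7)² - 32832 = 49 - 32832 = -32783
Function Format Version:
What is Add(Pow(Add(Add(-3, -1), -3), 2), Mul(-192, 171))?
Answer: -32783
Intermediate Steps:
Add(Pow(Add(Add(-3, -1), -3), 2), Mul(-192, 171)) = Add(Pow(Add(-4, -3), 2), -32832) = Add(Pow(-7, 2), -32832) = Add(49, -32832) = -32783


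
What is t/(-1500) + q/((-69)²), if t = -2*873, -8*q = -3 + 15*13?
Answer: 459817/396750 ≈ 1.1590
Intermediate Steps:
q = -24 (q = -(-3 + 15*13)/8 = -(-3 + 195)/8 = -⅛*192 = -24)
t = -1746
t/(-1500) + q/((-69)²) = -1746/(-1500) - 24/((-69)²) = -1746*(-1/1500) - 24/4761 = 291/250 - 24*1/4761 = 291/250 - 8/1587 = 459817/396750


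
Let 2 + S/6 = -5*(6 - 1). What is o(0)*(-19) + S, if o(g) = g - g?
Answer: -162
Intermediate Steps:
S = -162 (S = -12 + 6*(-5*(6 - 1)) = -12 + 6*(-5*5) = -12 + 6*(-25) = -12 - 150 = -162)
o(g) = 0
o(0)*(-19) + S = 0*(-19) - 162 = 0 - 162 = -162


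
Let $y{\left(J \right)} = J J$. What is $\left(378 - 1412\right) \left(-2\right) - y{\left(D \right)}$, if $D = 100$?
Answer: $-7932$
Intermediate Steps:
$y{\left(J \right)} = J^{2}$
$\left(378 - 1412\right) \left(-2\right) - y{\left(D \right)} = \left(378 - 1412\right) \left(-2\right) - 100^{2} = \left(378 - 1412\right) \left(-2\right) - 10000 = \left(-1034\right) \left(-2\right) - 10000 = 2068 - 10000 = -7932$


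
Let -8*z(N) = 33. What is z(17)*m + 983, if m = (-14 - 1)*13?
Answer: 14299/8 ≈ 1787.4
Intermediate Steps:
z(N) = -33/8 (z(N) = -⅛*33 = -33/8)
m = -195 (m = -15*13 = -195)
z(17)*m + 983 = -33/8*(-195) + 983 = 6435/8 + 983 = 14299/8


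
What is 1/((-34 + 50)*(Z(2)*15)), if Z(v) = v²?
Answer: 1/960 ≈ 0.0010417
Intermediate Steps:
1/((-34 + 50)*(Z(2)*15)) = 1/((-34 + 50)*(2²*15)) = 1/(16*(4*15)) = 1/(16*60) = 1/960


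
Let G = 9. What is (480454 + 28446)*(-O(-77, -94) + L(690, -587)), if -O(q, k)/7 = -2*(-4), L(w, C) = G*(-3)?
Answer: 14758100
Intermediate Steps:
L(w, C) = -27 (L(w, C) = 9*(-3) = -27)
O(q, k) = -56 (O(q, k) = -(-14)*(-4) = -7*8 = -56)
(480454 + 28446)*(-O(-77, -94) + L(690, -587)) = (480454 + 28446)*(-1*(-56) - 27) = 508900*(56 - 27) = 508900*29 = 14758100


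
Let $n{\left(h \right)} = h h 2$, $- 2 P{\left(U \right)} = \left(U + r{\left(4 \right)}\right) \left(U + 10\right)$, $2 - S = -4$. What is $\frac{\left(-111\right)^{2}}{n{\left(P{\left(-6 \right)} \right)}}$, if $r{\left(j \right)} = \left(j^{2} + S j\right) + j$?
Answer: $\frac{12321}{11552} \approx 1.0666$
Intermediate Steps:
$S = 6$ ($S = 2 - -4 = 2 + 4 = 6$)
$r{\left(j \right)} = j^{2} + 7 j$ ($r{\left(j \right)} = \left(j^{2} + 6 j\right) + j = j^{2} + 7 j$)
$P{\left(U \right)} = - \frac{\left(10 + U\right) \left(44 + U\right)}{2}$ ($P{\left(U \right)} = - \frac{\left(U + 4 \left(7 + 4\right)\right) \left(U + 10\right)}{2} = - \frac{\left(U + 4 \cdot 11\right) \left(10 + U\right)}{2} = - \frac{\left(U + 44\right) \left(10 + U\right)}{2} = - \frac{\left(44 + U\right) \left(10 + U\right)}{2} = - \frac{\left(10 + U\right) \left(44 + U\right)}{2}$)
$n{\left(h \right)} = 2 h^{2}$ ($n{\left(h \right)} = h^{2} \cdot 2 = 2 h^{2}$)
$\frac{\left(-111\right)^{2}}{n{\left(P{\left(-6 \right)} \right)}} = \frac{\left(-111\right)^{2}}{2 \left(-220 - -162 - \frac{\left(-6\right)^{2}}{2}\right)^{2}} = \frac{12321}{2 \left(-220 + 162 - 18\right)^{2}} = \frac{12321}{2 \left(-76\right)^{2}} = \frac{12321}{2 \cdot 5776} = \frac{12321}{11552}$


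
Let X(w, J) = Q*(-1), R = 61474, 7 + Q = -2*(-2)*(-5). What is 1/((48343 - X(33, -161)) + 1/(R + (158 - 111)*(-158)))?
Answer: 54048/2611383169 ≈ 2.0697e-5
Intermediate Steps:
Q = -27 (Q = -7 - 2*(-2)*(-5) = -7 + 4*(-5) = -7 - 20 = -27)
X(w, J) = 27 (X(w, J) = -27*(-1) = 27)
1/((48343 - X(33, -161)) + 1/(R + (158 - 111)*(-158))) = 1/((48343 - 1*27) + 1/(61474 + (158 - 111)*(-158))) = 1/((48343 - 27) + 1/(61474 + 47*(-158))) = 1/(48316 + 1/(61474 - 7426)) = 1/(48316 + 1/54048) = 1/(2611383169/54048) = 54048/2611383169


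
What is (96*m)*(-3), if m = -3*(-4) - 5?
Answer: -2016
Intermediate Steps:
m = 7 (m = 12 - 5 = 7)
(96*m)*(-3) = (96*7)*(-3) = 672*(-3) = -2016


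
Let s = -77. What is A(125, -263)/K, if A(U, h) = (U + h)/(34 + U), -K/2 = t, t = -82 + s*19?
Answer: -23/81885 ≈ -0.00028088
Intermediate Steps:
t = -1545 (t = -82 - 77*19 = -82 - 1463 = -1545)
K = 3090 (K = -2*(-1545) = 3090)
A(U, h) = (U + h)/(34 + U)
A(125, -263)/K = ((125 - 263)/(34 + 125))/3090 = (-138/159)*(1/3090) = ((1/159)*(-138))*(1/3090) = -46/53*1/3090 = -23/81885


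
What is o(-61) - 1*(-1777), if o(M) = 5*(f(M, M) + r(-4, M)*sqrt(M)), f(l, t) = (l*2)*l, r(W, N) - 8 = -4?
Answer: 38987 + 20*I*sqrt(61) ≈ 38987.0 + 156.21*I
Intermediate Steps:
r(W, N) = 4 (r(W, N) = 8 - 4 = 4)
f(l, t) = 2*l**2 (f(l, t) = (2*l)*l = 2*l**2)
o(M) = 10*M**2 + 20*sqrt(M) (o(M) = 5*(2*M**2 + 4*sqrt(M)) = 10*M**2 + 20*sqrt(M))
o(-61) - 1*(-1777) = (10*(-61)**2 + 20*sqrt(-61)) - 1*(-1777) = (10*3721 + 20*(I*sqrt(61))) + 1777 = (37210 + 20*I*sqrt(61)) + 1777 = 38987 + 20*I*sqrt(61)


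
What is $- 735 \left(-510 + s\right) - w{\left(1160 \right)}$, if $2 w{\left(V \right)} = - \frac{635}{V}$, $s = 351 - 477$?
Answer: $\frac{216901567}{464} \approx 4.6746 \cdot 10^{5}$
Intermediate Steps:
$s = -126$ ($s = 351 - 477 = -126$)
$w{\left(V \right)} = - \frac{635}{2 V}$ ($w{\left(V \right)} = \frac{\left(-635\right) \frac{1}{V}}{2} = - \frac{635}{2 V}$)
$- 735 \left(-510 + s\right) - w{\left(1160 \right)} = - 735 \left(-510 - 126\right) - - \frac{635}{2 \cdot 1160} = \left(-735\right) \left(-636\right) - \left(- \frac{635}{2}\right) \frac{1}{1160} = 467460 - - \frac{127}{464} = 467460 + \frac{127}{464} = \frac{216901567}{464}$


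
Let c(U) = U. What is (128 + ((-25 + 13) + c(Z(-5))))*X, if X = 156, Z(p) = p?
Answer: 17316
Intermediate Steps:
(128 + ((-25 + 13) + c(Z(-5))))*X = (128 + ((-25 + 13) - 5))*156 = (128 + (-12 - 5))*156 = (128 - 17)*156 = 111*156 = 17316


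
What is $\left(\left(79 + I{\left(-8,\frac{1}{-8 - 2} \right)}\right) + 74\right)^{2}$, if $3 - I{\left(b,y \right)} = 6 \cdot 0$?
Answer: $24336$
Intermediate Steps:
$I{\left(b,y \right)} = 3$ ($I{\left(b,y \right)} = 3 - 6 \cdot 0 = 3 - 0 = 3 + 0 = 3$)
$\left(\left(79 + I{\left(-8,\frac{1}{-8 - 2} \right)}\right) + 74\right)^{2} = \left(\left(79 + 3\right) + 74\right)^{2} = \left(82 + 74\right)^{2} = 156^{2} = 24336$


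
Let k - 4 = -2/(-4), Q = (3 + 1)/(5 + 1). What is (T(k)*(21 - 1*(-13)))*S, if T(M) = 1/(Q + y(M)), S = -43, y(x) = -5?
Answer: 4386/13 ≈ 337.38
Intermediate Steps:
Q = ⅔ (Q = 4/6 = 4*(⅙) = ⅔ ≈ 0.66667)
k = 9/2 (k = 4 - 2/(-4) = 4 - 2*(-¼) = 4 + ½ = 9/2 ≈ 4.5000)
T(M) = -3/13 (T(M) = 1/(⅔ - 5) = 1/(-13/3) = -3/13)
(T(k)*(21 - 1*(-13)))*S = -3*(21 - 1*(-13))/13*(-43) = -3*(21 + 13)/13*(-43) = -3/13*34*(-43) = -102/13*(-43) = 4386/13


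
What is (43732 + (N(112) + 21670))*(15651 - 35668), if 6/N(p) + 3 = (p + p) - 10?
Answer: -276231157076/211 ≈ -1.3092e+9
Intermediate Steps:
N(p) = 6/(-13 + 2*p) (N(p) = 6/(-3 + ((p + p) - 10)) = 6/(-3 + (2*p - 10)) = 6/(-3 + (-10 + 2*p)) = 6/(-13 + 2*p))
(43732 + (N(112) + 21670))*(15651 - 35668) = (43732 + (6/(-13 + 2*112) + 21670))*(15651 - 35668) = (43732 + (6/(-13 + 224) + 21670))*(-20017) = (43732 + (6/211 + 21670))*(-20017) = (43732 + 4572376/211)*(-20017) = (13799828/211)*(-20017) = -276231157076/211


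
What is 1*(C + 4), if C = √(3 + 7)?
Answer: 4 + √10 ≈ 7.1623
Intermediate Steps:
C = √10 ≈ 3.1623
1*(C + 4) = 1*(√10 + 4) = 1*(4 + √10) = 4 + √10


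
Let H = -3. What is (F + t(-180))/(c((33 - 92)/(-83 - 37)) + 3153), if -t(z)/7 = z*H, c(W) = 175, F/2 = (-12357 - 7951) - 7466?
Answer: -927/52 ≈ -17.827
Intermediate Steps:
F = -55548 (F = 2*((-12357 - 7951) - 7466) = 2*(-20308 - 7466) = 2*(-27774) = -55548)
t(z) = 21*z (t(z) = -7*z*(-3) = -(-21)*z = 21*z)
(F + t(-180))/(c((33 - 92)/(-83 - 37)) + 3153) = (-55548 + 21*(-180))/(175 + 3153) = (-55548 - 3780)/3328 = -59328*1/3328 = -927/52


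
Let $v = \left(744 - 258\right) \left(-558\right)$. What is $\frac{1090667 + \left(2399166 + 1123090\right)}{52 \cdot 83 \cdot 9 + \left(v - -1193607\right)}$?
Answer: $\frac{512547}{106807} \approx 4.7988$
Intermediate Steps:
$v = -271188$ ($v = 486 \left(-558\right) = -271188$)
$\frac{1090667 + \left(2399166 + 1123090\right)}{52 \cdot 83 \cdot 9 + \left(v - -1193607\right)} = \frac{1090667 + \left(2399166 + 1123090\right)}{52 \cdot 83 \cdot 9 - -922419} = \frac{1090667 + 3522256}{4316 \cdot 9 + \left(-271188 + 1193607\right)} = \frac{4612923}{38844 + 922419} = \frac{4612923}{961263} = 4612923 \cdot \frac{1}{961263} = \frac{512547}{106807}$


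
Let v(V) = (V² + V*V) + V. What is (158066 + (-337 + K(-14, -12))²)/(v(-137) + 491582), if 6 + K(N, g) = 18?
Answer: 263691/528983 ≈ 0.49849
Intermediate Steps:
v(V) = V + 2*V² (v(V) = (V² + V²) + V = 2*V² + V = V + 2*V²)
K(N, g) = 12 (K(N, g) = -6 + 18 = 12)
(158066 + (-337 + K(-14, -12))²)/(v(-137) + 491582) = (158066 + (-337 + 12)²)/(-137*(1 + 2*(-137)) + 491582) = (158066 + (-325)²)/(-137*(1 - 274) + 491582) = (158066 + 105625)/(-137*(-273) + 491582) = 263691/(37401 + 491582) = 263691/528983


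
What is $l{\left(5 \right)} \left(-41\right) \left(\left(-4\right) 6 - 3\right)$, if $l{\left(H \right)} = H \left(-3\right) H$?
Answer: $-83025$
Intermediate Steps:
$l{\left(H \right)} = - 3 H^{2}$ ($l{\left(H \right)} = - 3 H H = - 3 H^{2}$)
$l{\left(5 \right)} \left(-41\right) \left(\left(-4\right) 6 - 3\right) = - 3 \cdot 5^{2} \left(-41\right) \left(\left(-4\right) 6 - 3\right) = \left(-3\right) 25 \left(-41\right) \left(-24 - 3\right) = \left(-75\right) \left(-41\right) \left(-27\right) = 3075 \left(-27\right) = -83025$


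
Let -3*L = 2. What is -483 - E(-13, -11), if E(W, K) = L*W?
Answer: -1475/3 ≈ -491.67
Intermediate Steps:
L = -2/3 (L = -1/3*2 = -2/3 ≈ -0.66667)
E(W, K) = -2*W/3
-483 - E(-13, -11) = -483 - (-2)*(-13)/3 = -483 - 1*26/3 = -483 - 26/3 = -1475/3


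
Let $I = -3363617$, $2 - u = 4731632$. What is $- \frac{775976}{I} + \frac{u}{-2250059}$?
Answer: $\frac{17661382888294}{7568336703403} \approx 2.3336$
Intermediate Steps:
$u = -4731630$ ($u = 2 - 4731632 = -4731630$)
$- \frac{775976}{I} + \frac{u}{-2250059} = - \frac{775976}{-3363617} - \frac{4731630}{-2250059} = \left(-775976\right) \left(- \frac{1}{3363617}\right) - - \frac{4731630}{2250059} = \frac{775976}{3363617} + \frac{4731630}{2250059} = \frac{17661382888294}{7568336703403}$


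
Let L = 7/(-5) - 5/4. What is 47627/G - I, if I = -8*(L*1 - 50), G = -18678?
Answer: -39574003/93390 ≈ -423.75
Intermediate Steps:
L = -53/20 (L = 7*(-⅕) - 5*¼ = -7/5 - 5/4 = -53/20 ≈ -2.6500)
I = 2106/5 (I = -8*(-53/20*1 - 50) = -8*(-53/20 - 50) = -8*(-1053/20) = 2106/5 ≈ 421.20)
47627/G - I = 47627/(-18678) - 1*2106/5 = 47627*(-1/18678) - 2106/5 = -47627/18678 - 2106/5 = -39574003/93390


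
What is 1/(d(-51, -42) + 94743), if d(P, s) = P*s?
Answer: 1/96885 ≈ 1.0322e-5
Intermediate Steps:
1/(d(-51, -42) + 94743) = 1/(-51*(-42) + 94743) = 1/(2142 + 94743) = 1/96885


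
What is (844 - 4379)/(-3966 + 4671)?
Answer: -707/141 ≈ -5.0142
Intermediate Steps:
(844 - 4379)/(-3966 + 4671) = -3535/705 = -3535*1/705 = -707/141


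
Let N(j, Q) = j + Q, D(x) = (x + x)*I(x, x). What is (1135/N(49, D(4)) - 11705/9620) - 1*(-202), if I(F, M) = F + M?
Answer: 45836431/217412 ≈ 210.83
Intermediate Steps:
D(x) = 4*x² (D(x) = (x + x)*(x + x) = (2*x)*(2*x) = 4*x²)
N(j, Q) = Q + j
(1135/N(49, D(4)) - 11705/9620) - 1*(-202) = (1135/(4*4² + 49) - 11705/9620) - 1*(-202) = (1135/(4*16 + 49) - 11705*1/9620) + 202 = (1135/(64 + 49) - 2341/1924) + 202 = (1135/113 - 2341/1924) + 202 = 1919207/217412 + 202 = 45836431/217412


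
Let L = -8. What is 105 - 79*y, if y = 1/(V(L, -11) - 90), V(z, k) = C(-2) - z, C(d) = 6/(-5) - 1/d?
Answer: 87625/827 ≈ 105.96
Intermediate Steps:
C(d) = -6/5 - 1/d (C(d) = 6*(-⅕) - 1/d = -6/5 - 1/d)
V(z, k) = -7/10 - z (V(z, k) = (-6/5 - 1/(-2)) - z = (-6/5 - 1*(-½)) - z = (-6/5 + ½) - z = -7/10 - z)
y = -10/827 (y = 1/((-7/10 - 1*(-8)) - 90) = 1/((-7/10 + 8) - 90) = 1/(73/10 - 90) = 1/(-827/10) = -10/827 ≈ -0.012092)
105 - 79*y = 105 - 79*(-10/827) = 105 + 790/827 = 87625/827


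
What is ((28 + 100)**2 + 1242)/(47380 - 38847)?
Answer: 2518/1219 ≈ 2.0656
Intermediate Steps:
((28 + 100)**2 + 1242)/(47380 - 38847) = (128**2 + 1242)/8533 = (16384 + 1242)*(1/8533) = 17626*(1/8533) = 2518/1219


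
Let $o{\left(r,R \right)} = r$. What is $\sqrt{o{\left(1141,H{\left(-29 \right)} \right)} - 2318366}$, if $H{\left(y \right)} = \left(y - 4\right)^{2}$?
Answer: $5 i \sqrt{92689} \approx 1522.2 i$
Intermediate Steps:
$H{\left(y \right)} = \left(-4 + y\right)^{2}$
$\sqrt{o{\left(1141,H{\left(-29 \right)} \right)} - 2318366} = \sqrt{1141 - 2318366} = \sqrt{-2317225} = 5 i \sqrt{92689}$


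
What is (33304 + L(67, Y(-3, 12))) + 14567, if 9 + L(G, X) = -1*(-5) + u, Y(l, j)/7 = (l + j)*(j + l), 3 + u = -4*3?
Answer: 47852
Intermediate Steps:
u = -15 (u = -3 - 4*3 = -3 - 12 = -15)
Y(l, j) = 7*(j + l)² (Y(l, j) = 7*((l + j)*(j + l)) = 7*((j + l)*(j + l)) = 7*(j + l)²)
L(G, X) = -19 (L(G, X) = -9 + (-1*(-5) - 15) = -9 + (5 - 15) = -9 - 10 = -19)
(33304 + L(67, Y(-3, 12))) + 14567 = (33304 - 19) + 14567 = 33285 + 14567 = 47852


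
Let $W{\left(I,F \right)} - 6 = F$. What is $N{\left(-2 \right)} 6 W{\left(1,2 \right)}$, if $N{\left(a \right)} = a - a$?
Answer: $0$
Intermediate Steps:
$W{\left(I,F \right)} = 6 + F$
$N{\left(a \right)} = 0$
$N{\left(-2 \right)} 6 W{\left(1,2 \right)} = 0 \cdot 6 \left(6 + 2\right) = 0 \cdot 8 = 0$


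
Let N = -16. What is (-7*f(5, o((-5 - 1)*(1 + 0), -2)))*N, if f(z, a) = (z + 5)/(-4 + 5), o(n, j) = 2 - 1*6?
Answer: 1120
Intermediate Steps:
o(n, j) = -4 (o(n, j) = 2 - 6 = -4)
f(z, a) = 5 + z (f(z, a) = (5 + z)/1 = (5 + z)*1 = 5 + z)
(-7*f(5, o((-5 - 1)*(1 + 0), -2)))*N = -7*(5 + 5)*(-16) = -7*10*(-16) = -70*(-16) = 1120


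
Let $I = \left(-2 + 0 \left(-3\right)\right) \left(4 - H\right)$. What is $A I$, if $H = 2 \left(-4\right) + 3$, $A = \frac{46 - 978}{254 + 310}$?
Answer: $\frac{1398}{47} \approx 29.745$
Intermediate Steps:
$A = - \frac{233}{141}$ ($A = - \frac{932}{564} = \left(-932\right) \frac{1}{564} = - \frac{233}{141} \approx -1.6525$)
$H = -5$ ($H = -8 + 3 = -5$)
$I = -18$ ($I = \left(-2 + 0 \left(-3\right)\right) \left(4 - -5\right) = \left(-2 + 0\right) \left(4 + 5\right) = \left(-2\right) 9 = -18$)
$A I = \left(- \frac{233}{141}\right) \left(-18\right) = \frac{1398}{47}$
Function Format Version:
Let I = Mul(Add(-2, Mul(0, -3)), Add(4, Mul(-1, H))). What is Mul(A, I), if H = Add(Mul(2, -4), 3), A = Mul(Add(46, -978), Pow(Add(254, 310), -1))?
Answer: Rational(1398, 47) ≈ 29.745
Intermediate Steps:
A = Rational(-233, 141) (A = Mul(-932, Pow(564, -1)) = Mul(-932, Rational(1, 564)) = Rational(-233, 141) ≈ -1.6525)
H = -5 (H = Add(-8, 3) = -5)
I = -18 (I = Mul(Add(-2, Mul(0, -3)), Add(4, Mul(-1, -5))) = Mul(Add(-2, 0), Add(4, 5)) = Mul(-2, 9) = -18)
Mul(A, I) = Mul(Rational(-233, 141), -18) = Rational(1398, 47)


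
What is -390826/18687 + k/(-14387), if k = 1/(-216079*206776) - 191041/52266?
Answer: -2188412166304774908326243/104638265968164053402136 ≈ -20.914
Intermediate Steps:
k = -4267851288559865/1167621167427432 (k = -1/216079*1/206776 - 191041*1/52266 = -1/44679951304 - 191041/52266 = -4267851288559865/1167621167427432 ≈ -3.6552)
-390826/18687 + k/(-14387) = -390826/18687 - 4267851288559865/1167621167427432/(-14387) = -390826*1/18687 - 4267851288559865/1167621167427432*(-1/14387) = -390826/18687 + 4267851288559865/16798565735778464184 = -2188412166304774908326243/104638265968164053402136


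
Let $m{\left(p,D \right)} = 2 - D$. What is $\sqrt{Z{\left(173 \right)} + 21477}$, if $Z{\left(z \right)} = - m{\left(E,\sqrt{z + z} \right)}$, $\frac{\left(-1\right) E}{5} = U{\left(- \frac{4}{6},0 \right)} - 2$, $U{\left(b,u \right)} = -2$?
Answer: $\sqrt{21475 + \sqrt{346}} \approx 146.61$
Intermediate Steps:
$E = 20$ ($E = - 5 \left(-2 - 2\right) = \left(-5\right) \left(-4\right) = 20$)
$Z{\left(z \right)} = -2 + \sqrt{2} \sqrt{z}$ ($Z{\left(z \right)} = - (2 - \sqrt{z + z}) = - (2 - \sqrt{2 z}) = - (2 - \sqrt{2} \sqrt{z}) = -2 + \sqrt{2} \sqrt{z}$)
$\sqrt{Z{\left(173 \right)} + 21477} = \sqrt{\left(-2 + \sqrt{2} \sqrt{173}\right) + 21477} = \sqrt{\left(-2 + \sqrt{346}\right) + 21477} = \sqrt{21475 + \sqrt{346}}$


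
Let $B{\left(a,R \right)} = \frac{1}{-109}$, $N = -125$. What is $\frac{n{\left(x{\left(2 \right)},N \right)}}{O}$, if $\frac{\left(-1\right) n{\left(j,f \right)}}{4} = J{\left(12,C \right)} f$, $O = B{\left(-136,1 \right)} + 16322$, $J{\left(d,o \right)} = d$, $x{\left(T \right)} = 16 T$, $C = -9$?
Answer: $\frac{654000}{1779097} \approx 0.3676$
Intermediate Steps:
$B{\left(a,R \right)} = - \frac{1}{109}$
$O = \frac{1779097}{109}$ ($O = - \frac{1}{109} + 16322 = \frac{1779097}{109} \approx 16322.0$)
$n{\left(j,f \right)} = - 48 f$ ($n{\left(j,f \right)} = - 4 \cdot 12 f = - 48 f$)
$\frac{n{\left(x{\left(2 \right)},N \right)}}{O} = \frac{\left(-48\right) \left(-125\right)}{\frac{1779097}{109}} = 6000 \cdot \frac{109}{1779097} = \frac{654000}{1779097}$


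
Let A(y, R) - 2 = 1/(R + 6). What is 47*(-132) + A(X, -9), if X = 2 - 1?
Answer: -18607/3 ≈ -6202.3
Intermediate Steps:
X = 1
A(y, R) = 2 + 1/(6 + R) (A(y, R) = 2 + 1/(R + 6) = 2 + 1/(6 + R))
47*(-132) + A(X, -9) = 47*(-132) + (13 + 2*(-9))/(6 - 9) = -6204 + (13 - 18)/(-3) = -6204 - ⅓*(-5) = -6204 + 5/3 = -18607/3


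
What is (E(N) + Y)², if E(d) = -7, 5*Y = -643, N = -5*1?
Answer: 459684/25 ≈ 18387.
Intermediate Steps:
N = -5
Y = -643/5 (Y = (⅕)*(-643) = -643/5 ≈ -128.60)
(E(N) + Y)² = (-7 - 643/5)² = (-678/5)² = 459684/25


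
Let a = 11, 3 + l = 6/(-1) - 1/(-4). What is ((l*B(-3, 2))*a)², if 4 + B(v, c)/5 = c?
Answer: 3705625/4 ≈ 9.2641e+5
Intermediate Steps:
B(v, c) = -20 + 5*c
l = -35/4 (l = -3 + (6/(-1) - 1/(-4)) = -3 + (6*(-1) - 1*(-¼)) = -3 + (-6 + ¼) = -3 - 23/4 = -35/4 ≈ -8.7500)
((l*B(-3, 2))*a)² = (-35*(-20 + 5*2)/4*11)² = (-35*(-20 + 10)/4*11)² = (-35/4*(-10)*11)² = ((175/2)*11)² = (1925/2)² = 3705625/4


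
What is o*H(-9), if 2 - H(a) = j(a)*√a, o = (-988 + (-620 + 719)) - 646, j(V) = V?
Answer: -3070 - 41445*I ≈ -3070.0 - 41445.0*I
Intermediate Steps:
o = -1535 (o = (-988 + 99) - 646 = -889 - 646 = -1535)
H(a) = 2 - a^(3/2) (H(a) = 2 - a*√a = 2 - a^(3/2))
o*H(-9) = -1535*(2 - (-9)^(3/2)) = -1535*(2 - (-27)*I) = -1535*(2 + 27*I) = -3070 - 41445*I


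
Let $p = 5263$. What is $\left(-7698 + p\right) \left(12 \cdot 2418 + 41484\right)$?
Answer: $-171667500$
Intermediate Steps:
$\left(-7698 + p\right) \left(12 \cdot 2418 + 41484\right) = \left(-7698 + 5263\right) \left(12 \cdot 2418 + 41484\right) = - 2435 \left(29016 + 41484\right) = \left(-2435\right) 70500 = -171667500$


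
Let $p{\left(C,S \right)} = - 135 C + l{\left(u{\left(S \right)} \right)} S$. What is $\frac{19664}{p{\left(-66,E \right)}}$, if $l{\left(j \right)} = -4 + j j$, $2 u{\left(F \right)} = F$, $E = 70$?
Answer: $\frac{4916}{23595} \approx 0.20835$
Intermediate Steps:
$u{\left(F \right)} = \frac{F}{2}$
$l{\left(j \right)} = -4 + j^{2}$
$p{\left(C,S \right)} = - 135 C + S \left(-4 + \frac{S^{2}}{4}\right)$ ($p{\left(C,S \right)} = - 135 C + \left(-4 + \left(\frac{S}{2}\right)^{2}\right) S = - 135 C + \left(-4 + \frac{S^{2}}{4}\right) S = - 135 C + S \left(-4 + \frac{S^{2}}{4}\right)$)
$\frac{19664}{p{\left(-66,E \right)}} = \frac{19664}{\left(-135\right) \left(-66\right) + \frac{1}{4} \cdot 70 \left(-16 + 70^{2}\right)} = \frac{19664}{8910 + \frac{1}{4} \cdot 70 \left(-16 + 4900\right)} = \frac{19664}{8910 + \frac{1}{4} \cdot 70 \cdot 4884} = \frac{19664}{8910 + 85470} = \frac{19664}{94380} = 19664 \cdot \frac{1}{94380} = \frac{4916}{23595}$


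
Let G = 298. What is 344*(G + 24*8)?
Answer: 168560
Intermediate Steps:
344*(G + 24*8) = 344*(298 + 24*8) = 344*(298 + 192) = 344*490 = 168560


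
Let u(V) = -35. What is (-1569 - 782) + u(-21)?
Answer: -2386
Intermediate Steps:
(-1569 - 782) + u(-21) = (-1569 - 782) - 35 = -2351 - 35 = -2386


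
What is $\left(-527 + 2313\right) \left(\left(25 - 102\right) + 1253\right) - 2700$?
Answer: $2097636$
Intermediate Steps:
$\left(-527 + 2313\right) \left(\left(25 - 102\right) + 1253\right) - 2700 = 1786 \left(\left(25 - 102\right) + 1253\right) - 2700 = 1786 \left(-77 + 1253\right) - 2700 = 1786 \cdot 1176 - 2700 = 2100336 - 2700 = 2097636$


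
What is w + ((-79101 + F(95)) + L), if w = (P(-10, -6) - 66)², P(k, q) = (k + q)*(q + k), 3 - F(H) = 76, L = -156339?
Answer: -199413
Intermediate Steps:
F(H) = -73 (F(H) = 3 - 1*76 = 3 - 76 = -73)
P(k, q) = (k + q)² (P(k, q) = (k + q)*(k + q) = (k + q)²)
w = 36100 (w = ((-10 - 6)² - 66)² = ((-16)² - 66)² = (256 - 66)² = 190² = 36100)
w + ((-79101 + F(95)) + L) = 36100 + ((-79101 - 73) - 156339) = 36100 + (-79174 - 156339) = 36100 - 235513 = -199413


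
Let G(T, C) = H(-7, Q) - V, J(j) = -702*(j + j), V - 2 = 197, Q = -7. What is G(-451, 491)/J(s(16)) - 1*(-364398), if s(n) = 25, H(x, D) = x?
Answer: 6395185003/17550 ≈ 3.6440e+5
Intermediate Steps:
V = 199 (V = 2 + 197 = 199)
J(j) = -1404*j
G(T, C) = -206 (G(T, C) = -7 - 1*199 = -7 - 199 = -206)
G(-451, 491)/J(s(16)) - 1*(-364398) = -206/((-1404*25)) - 1*(-364398) = -206/(-35100) + 364398 = -206*(-1/35100) + 364398 = 103/17550 + 364398 = 6395185003/17550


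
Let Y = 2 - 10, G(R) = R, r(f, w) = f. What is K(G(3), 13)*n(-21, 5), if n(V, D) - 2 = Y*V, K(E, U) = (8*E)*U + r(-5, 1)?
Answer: 52190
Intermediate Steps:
Y = -8
K(E, U) = -5 + 8*E*U (K(E, U) = (8*E)*U - 5 = 8*E*U - 5 = -5 + 8*E*U)
n(V, D) = 2 - 8*V
K(G(3), 13)*n(-21, 5) = (-5 + 8*3*13)*(2 - 8*(-21)) = (-5 + 312)*(2 + 168) = 307*170 = 52190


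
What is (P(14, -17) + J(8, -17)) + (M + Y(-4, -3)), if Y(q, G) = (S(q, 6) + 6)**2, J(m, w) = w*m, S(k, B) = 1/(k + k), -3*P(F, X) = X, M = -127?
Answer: -42781/192 ≈ -222.82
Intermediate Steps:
P(F, X) = -X/3
S(k, B) = 1/(2*k)
J(m, w) = m*w
Y(q, G) = (6 + 1/(2*q))**2 (Y(q, G) = (1/(2*q) + 6)**2 = (6 + 1/(2*q))**2)
(P(14, -17) + J(8, -17)) + (M + Y(-4, -3)) = (-1/3*(-17) + 8*(-17)) + (-127 + (1/4)*(1 + 12*(-4))**2/(-4)**2) = (17/3 - 136) + (-127 + (1/4)*(1/16)*(1 - 48)**2) = -391/3 + (-127 + (1/4)*(1/16)*(-47)**2) = -391/3 + (-127 + (1/4)*(1/16)*2209) = -391/3 + (-127 + 2209/64) = -391/3 - 5919/64 = -42781/192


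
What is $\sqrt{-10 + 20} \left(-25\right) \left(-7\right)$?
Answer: $175 \sqrt{10} \approx 553.4$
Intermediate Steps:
$\sqrt{-10 + 20} \left(-25\right) \left(-7\right) = \sqrt{10} \left(-25\right) \left(-7\right) = - 25 \sqrt{10} \left(-7\right) = 175 \sqrt{10}$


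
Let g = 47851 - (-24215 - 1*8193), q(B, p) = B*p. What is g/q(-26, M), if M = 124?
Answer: -2589/104 ≈ -24.894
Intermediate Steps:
g = 80259 (g = 47851 - (-24215 - 8193) = 47851 - 1*(-32408) = 47851 + 32408 = 80259)
g/q(-26, M) = 80259/((-26*124)) = 80259/(-3224) = 80259*(-1/3224) = -2589/104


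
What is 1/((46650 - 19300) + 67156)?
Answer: 1/94506 ≈ 1.0581e-5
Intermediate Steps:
1/((46650 - 19300) + 67156) = 1/(27350 + 67156) = 1/94506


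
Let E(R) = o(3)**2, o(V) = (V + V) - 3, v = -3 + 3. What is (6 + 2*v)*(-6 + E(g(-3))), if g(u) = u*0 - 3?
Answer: 18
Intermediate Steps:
v = 0
o(V) = -3 + 2*V (o(V) = 2*V - 3 = -3 + 2*V)
g(u) = -3 (g(u) = 0 - 3 = -3)
E(R) = 9 (E(R) = (-3 + 2*3)**2 = (-3 + 6)**2 = 3**2 = 9)
(6 + 2*v)*(-6 + E(g(-3))) = (6 + 2*0)*(-6 + 9) = (6 + 0)*3 = 6*3 = 18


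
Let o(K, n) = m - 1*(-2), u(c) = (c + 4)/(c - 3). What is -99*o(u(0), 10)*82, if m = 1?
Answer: -24354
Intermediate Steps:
u(c) = (4 + c)/(-3 + c)
o(K, n) = 3 (o(K, n) = 1 - 1*(-2) = 1 + 2 = 3)
-99*o(u(0), 10)*82 = -99*3*82 = -297*82 = -24354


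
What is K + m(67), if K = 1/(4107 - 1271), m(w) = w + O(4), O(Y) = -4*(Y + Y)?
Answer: 99261/2836 ≈ 35.000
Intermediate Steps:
O(Y) = -8*Y
m(w) = -32 + w (m(w) = w - 8*4 = w - 32 = -32 + w)
K = 1/2836 ≈ 0.00035261
K + m(67) = 1/2836 + (-32 + 67) = 1/2836 + 35 = 99261/2836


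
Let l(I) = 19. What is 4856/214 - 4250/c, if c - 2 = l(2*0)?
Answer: -403762/2247 ≈ -179.69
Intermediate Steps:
c = 21 (c = 2 + 19 = 21)
4856/214 - 4250/c = 4856/214 - 4250/21 = 4856*(1/214) - 4250*1/21 = 2428/107 - 4250/21 = -403762/2247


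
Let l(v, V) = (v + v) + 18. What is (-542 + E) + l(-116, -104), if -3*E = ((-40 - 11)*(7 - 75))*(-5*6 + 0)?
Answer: 33924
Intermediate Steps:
l(v, V) = 18 + 2*v (l(v, V) = 2*v + 18 = 18 + 2*v)
E = 34680 (E = -(-40 - 11)*(7 - 75)*(-5*6 + 0)/3 = -(-51*(-68))*(-30 + 0)/3 = -1156*(-30) = -⅓*(-104040) = 34680)
(-542 + E) + l(-116, -104) = (-542 + 34680) + (18 + 2*(-116)) = 34138 + (18 - 232) = 34138 - 214 = 33924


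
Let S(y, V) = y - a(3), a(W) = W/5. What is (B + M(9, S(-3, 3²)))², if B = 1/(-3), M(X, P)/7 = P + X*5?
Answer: 18852964/225 ≈ 83791.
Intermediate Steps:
a(W) = W/5 (a(W) = W*(⅕) = W/5)
S(y, V) = -⅗ + y (S(y, V) = y - 3/5 = y - 1*⅗ = y - ⅗ = -⅗ + y)
M(X, P) = 7*P + 35*X (M(X, P) = 7*(P + X*5) = 7*(P + 5*X) = 7*P + 35*X)
B = -⅓ ≈ -0.33333
(B + M(9, S(-3, 3²)))² = (-⅓ + (7*(-⅗ - 3) + 35*9))² = (-⅓ + (7*(-18/5) + 315))² = (-⅓ + (-126/5 + 315))² = (-⅓ + 1449/5)² = (4342/15)² = 18852964/225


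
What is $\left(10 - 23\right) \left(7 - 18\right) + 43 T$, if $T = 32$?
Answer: $1519$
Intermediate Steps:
$\left(10 - 23\right) \left(7 - 18\right) + 43 T = \left(10 - 23\right) \left(7 - 18\right) + 43 \cdot 32 = \left(-13\right) \left(-11\right) + 1376 = 143 + 1376 = 1519$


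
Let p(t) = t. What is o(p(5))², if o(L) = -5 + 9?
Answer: 16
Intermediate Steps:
o(L) = 4
o(p(5))² = 4² = 16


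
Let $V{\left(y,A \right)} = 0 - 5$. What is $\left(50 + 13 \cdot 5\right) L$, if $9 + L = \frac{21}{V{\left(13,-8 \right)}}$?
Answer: $-1518$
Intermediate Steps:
$V{\left(y,A \right)} = -5$ ($V{\left(y,A \right)} = 0 - 5 = -5$)
$L = - \frac{66}{5}$ ($L = -9 + \frac{21}{-5} = -9 + 21 \left(- \frac{1}{5}\right) = -9 - \frac{21}{5} = - \frac{66}{5} \approx -13.2$)
$\left(50 + 13 \cdot 5\right) L = \left(50 + 13 \cdot 5\right) \left(- \frac{66}{5}\right) = \left(50 + 65\right) \left(- \frac{66}{5}\right) = 115 \left(- \frac{66}{5}\right) = -1518$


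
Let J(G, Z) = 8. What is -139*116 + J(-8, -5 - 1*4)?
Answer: -16116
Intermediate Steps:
-139*116 + J(-8, -5 - 1*4) = -139*116 + 8 = -16124 + 8 = -16116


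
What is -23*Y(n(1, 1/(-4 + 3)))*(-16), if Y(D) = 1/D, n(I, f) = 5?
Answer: 368/5 ≈ 73.600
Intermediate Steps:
Y(D) = 1/D
-23*Y(n(1, 1/(-4 + 3)))*(-16) = -23/5*(-16) = 368/5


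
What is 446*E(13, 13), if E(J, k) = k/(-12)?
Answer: -2899/6 ≈ -483.17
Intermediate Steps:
E(J, k) = -k/12 (E(J, k) = k*(-1/12) = -k/12)
446*E(13, 13) = 446*(-1/12*13) = 446*(-13/12) = -2899/6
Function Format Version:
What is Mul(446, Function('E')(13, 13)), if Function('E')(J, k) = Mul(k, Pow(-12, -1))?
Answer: Rational(-2899, 6) ≈ -483.17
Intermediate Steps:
Function('E')(J, k) = Mul(Rational(-1, 12), k) (Function('E')(J, k) = Mul(k, Rational(-1, 12)) = Mul(Rational(-1, 12), k))
Mul(446, Function('E')(13, 13)) = Mul(446, Mul(Rational(-1, 12), 13)) = Mul(446, Rational(-13, 12)) = Rational(-2899, 6)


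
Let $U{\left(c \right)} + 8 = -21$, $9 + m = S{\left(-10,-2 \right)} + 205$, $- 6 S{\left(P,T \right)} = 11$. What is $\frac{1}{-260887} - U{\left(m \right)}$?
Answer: $\frac{7565722}{260887} \approx 29.0$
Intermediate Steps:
$S{\left(P,T \right)} = - \frac{11}{6}$ ($S{\left(P,T \right)} = \left(- \frac{1}{6}\right) 11 = - \frac{11}{6}$)
$m = \frac{1165}{6}$ ($m = -9 + \left(- \frac{11}{6} + 205\right) = -9 + \frac{1219}{6} = \frac{1165}{6} \approx 194.17$)
$U{\left(c \right)} = -29$ ($U{\left(c \right)} = -8 - 21 = -29$)
$\frac{1}{-260887} - U{\left(m \right)} = \frac{1}{-260887} - -29 = - \frac{1}{260887} + 29 = \frac{7565722}{260887}$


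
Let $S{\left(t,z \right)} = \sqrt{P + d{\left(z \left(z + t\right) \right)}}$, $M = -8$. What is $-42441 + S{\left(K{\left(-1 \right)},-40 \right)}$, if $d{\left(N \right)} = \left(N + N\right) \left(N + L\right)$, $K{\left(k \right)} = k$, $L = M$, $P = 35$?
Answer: $-42441 + \sqrt{5352995} \approx -40127.0$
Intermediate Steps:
$L = -8$
$d{\left(N \right)} = 2 N \left(-8 + N\right)$ ($d{\left(N \right)} = \left(N + N\right) \left(N - 8\right) = 2 N \left(-8 + N\right)$)
$S{\left(t,z \right)} = \sqrt{35 + 2 z \left(-8 + z \left(t + z\right)\right) \left(t + z\right)}$ ($S{\left(t,z \right)} = \sqrt{35 + 2 z \left(z + t\right) \left(-8 + z \left(z + t\right)\right)} = \sqrt{35 + 2 z \left(t + z\right) \left(-8 + z \left(t + z\right)\right)} = \sqrt{35 + 2 z \left(-8 + z \left(t + z\right)\right) \left(t + z\right)}$)
$-42441 + S{\left(K{\left(-1 \right)},-40 \right)} = -42441 + \sqrt{35 + 2 \left(-40\right) \left(-8 - 40 \left(-1 - 40\right)\right) \left(-1 - 40\right)} = -42441 + \sqrt{35 + 2 \left(-40\right) \left(-8 - -1640\right) \left(-41\right)} = -42441 + \sqrt{35 + 2 \left(-40\right) \left(-8 + 1640\right) \left(-41\right)} = -42441 + \sqrt{35 + 2 \left(-40\right) 1632 \left(-41\right)} = -42441 + \sqrt{35 + 5352960} = -42441 + \sqrt{5352995}$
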